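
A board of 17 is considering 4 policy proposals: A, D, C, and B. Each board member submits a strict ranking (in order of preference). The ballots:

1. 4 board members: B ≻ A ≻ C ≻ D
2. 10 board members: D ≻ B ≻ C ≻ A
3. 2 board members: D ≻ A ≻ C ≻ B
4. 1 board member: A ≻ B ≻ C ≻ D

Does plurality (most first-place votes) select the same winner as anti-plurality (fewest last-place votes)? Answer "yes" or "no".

Plurality — first-place votes: A 1, D 12, C 0, B 4. Winner: D.
Anti-plurality — last-place votes: A 10, D 5, C 0, B 2. Winner: C.
The two methods disagree.

no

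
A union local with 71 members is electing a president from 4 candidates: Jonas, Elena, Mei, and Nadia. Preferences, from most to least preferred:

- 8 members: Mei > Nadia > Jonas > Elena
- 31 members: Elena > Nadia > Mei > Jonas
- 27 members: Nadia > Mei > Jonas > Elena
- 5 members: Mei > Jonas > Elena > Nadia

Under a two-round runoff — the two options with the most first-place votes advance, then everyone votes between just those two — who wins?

Elena

Round 1 first-place votes: Jonas 0, Elena 31, Mei 13, Nadia 27.
Elena and Nadia advance.
Runoff: Elena is preferred to Nadia by 36 voters; Nadia by 35.
Elena wins the runoff.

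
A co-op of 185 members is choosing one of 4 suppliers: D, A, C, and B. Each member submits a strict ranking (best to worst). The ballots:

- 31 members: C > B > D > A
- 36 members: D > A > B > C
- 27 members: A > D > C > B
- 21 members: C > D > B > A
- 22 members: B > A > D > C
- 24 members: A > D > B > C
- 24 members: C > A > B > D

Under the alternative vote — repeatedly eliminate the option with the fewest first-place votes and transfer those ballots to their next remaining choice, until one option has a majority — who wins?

A

Round 1: D 36, A 51, C 76, B 22. Eliminate B.
Round 2: D 36, A 73, C 76. Eliminate D.
Round 3: A 109, C 76. A has a majority.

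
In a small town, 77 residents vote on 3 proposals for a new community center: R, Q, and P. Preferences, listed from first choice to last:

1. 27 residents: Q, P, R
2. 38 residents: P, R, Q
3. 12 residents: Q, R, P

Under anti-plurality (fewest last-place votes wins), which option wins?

P

Last-place votes: R 27, Q 38, P 12.
P is ranked last by the fewest voters, so P wins.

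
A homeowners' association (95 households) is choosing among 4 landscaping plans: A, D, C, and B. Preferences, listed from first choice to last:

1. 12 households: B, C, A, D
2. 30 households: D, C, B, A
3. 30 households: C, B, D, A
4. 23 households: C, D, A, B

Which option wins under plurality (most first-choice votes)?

First-place votes: A 0, D 30, C 53, B 12.
C has the most first-place votes.

C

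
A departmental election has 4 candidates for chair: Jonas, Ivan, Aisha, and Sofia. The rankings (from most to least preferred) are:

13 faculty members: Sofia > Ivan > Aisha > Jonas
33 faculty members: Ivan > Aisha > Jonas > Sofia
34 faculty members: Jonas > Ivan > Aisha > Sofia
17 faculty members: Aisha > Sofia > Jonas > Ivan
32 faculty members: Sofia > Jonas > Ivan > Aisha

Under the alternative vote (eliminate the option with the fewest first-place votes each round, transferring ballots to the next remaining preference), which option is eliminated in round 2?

Ivan

Round 1: Jonas 34, Ivan 33, Aisha 17, Sofia 45. Eliminate Aisha.
Round 2: Jonas 34, Ivan 33, Sofia 62. Eliminate Ivan.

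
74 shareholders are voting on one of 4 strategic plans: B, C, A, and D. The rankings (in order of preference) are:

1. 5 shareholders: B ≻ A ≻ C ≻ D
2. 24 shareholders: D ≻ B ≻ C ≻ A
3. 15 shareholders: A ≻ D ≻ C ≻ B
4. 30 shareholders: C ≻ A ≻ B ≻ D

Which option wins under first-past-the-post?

First-place votes: B 5, C 30, A 15, D 24.
C has the most first-place votes.

C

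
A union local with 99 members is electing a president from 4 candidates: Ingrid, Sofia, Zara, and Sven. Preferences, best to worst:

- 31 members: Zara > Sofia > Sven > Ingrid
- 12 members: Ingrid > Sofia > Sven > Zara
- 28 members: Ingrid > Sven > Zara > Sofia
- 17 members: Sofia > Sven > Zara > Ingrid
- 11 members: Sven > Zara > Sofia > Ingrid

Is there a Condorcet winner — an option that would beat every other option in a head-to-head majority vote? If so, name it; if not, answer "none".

none

Checking pairwise contests:
Sofia beats Ingrid 59–40.
Zara beats Sofia 70–29.
Sven beats Zara 68–31.
Sofia beats Sven 60–39.
Every option loses at least one head-to-head, so there is no Condorcet winner.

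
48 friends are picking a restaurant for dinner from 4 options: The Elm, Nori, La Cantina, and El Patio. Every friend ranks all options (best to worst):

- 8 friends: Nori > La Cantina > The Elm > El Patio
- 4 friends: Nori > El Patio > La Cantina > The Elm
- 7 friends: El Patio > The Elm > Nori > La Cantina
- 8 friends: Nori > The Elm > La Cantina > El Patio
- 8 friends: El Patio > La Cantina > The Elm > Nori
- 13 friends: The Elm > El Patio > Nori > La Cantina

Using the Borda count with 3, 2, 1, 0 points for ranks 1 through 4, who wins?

The Elm: 8·1 + 4·0 + 7·2 + 8·2 + 8·1 + 13·3 = 85
Nori: 8·3 + 4·3 + 7·1 + 8·3 + 8·0 + 13·1 = 80
La Cantina: 8·2 + 4·1 + 7·0 + 8·1 + 8·2 + 13·0 = 44
El Patio: 8·0 + 4·2 + 7·3 + 8·0 + 8·3 + 13·2 = 79
The Elm has the highest Borda score (85).

The Elm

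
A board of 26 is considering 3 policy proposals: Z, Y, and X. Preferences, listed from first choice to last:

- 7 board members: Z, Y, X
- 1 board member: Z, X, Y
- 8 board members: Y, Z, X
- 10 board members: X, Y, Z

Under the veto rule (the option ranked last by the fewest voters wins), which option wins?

Last-place votes: Z 10, Y 1, X 15.
Y is ranked last by the fewest voters, so Y wins.

Y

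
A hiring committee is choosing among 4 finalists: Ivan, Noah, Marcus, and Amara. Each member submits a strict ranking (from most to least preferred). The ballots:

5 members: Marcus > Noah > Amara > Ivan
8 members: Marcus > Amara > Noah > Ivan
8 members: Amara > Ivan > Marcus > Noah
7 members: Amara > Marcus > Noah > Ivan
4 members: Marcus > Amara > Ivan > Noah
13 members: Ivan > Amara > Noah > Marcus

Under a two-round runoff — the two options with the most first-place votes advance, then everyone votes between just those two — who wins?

Amara

Round 1 first-place votes: Ivan 13, Noah 0, Marcus 17, Amara 15.
Marcus and Amara advance.
Runoff: Marcus is preferred to Amara by 17 voters; Amara by 28.
Amara wins the runoff.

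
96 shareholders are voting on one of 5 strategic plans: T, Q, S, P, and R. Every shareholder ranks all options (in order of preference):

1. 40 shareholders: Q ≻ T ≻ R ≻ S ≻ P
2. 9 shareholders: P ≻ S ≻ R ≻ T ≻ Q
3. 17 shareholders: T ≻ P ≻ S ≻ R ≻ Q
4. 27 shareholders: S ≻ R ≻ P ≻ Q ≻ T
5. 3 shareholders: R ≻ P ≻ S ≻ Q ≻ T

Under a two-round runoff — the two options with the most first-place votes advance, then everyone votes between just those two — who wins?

S

Round 1 first-place votes: T 17, Q 40, S 27, P 9, R 3.
Q and S advance.
Runoff: Q is preferred to S by 40 voters; S by 56.
S wins the runoff.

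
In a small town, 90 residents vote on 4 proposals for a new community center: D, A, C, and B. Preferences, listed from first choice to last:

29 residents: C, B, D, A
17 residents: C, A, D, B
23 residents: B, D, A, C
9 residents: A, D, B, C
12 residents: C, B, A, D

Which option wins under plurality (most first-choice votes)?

C

First-place votes: D 0, A 9, C 58, B 23.
C has the most first-place votes.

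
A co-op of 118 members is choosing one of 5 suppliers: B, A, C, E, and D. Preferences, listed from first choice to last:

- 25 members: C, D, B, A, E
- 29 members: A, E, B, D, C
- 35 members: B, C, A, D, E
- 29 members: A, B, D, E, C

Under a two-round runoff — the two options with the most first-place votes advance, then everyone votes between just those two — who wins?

B

Round 1 first-place votes: B 35, A 58, C 25, E 0, D 0.
A and B advance.
Runoff: A is preferred to B by 58 voters; B by 60.
B wins the runoff.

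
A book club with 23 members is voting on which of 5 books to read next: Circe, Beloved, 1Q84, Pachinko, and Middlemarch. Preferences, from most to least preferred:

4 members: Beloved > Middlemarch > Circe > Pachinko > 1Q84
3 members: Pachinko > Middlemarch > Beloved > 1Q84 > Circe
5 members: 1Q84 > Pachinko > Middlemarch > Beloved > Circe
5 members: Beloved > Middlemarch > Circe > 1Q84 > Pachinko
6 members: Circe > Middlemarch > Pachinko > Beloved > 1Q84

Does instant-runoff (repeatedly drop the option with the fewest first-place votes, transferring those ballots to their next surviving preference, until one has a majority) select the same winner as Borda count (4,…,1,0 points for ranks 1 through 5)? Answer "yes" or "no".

no

Instant-runoff — R1 Circe 6, Beloved 9, 1Q84 5, Pachinko 3, Middlemarch 0 (Middlemarch out); R2 Circe 6, Beloved 9, 1Q84 5, Pachinko 3 (Pachinko out); R3 Circe 6, Beloved 12, 1Q84 5 (Beloved winner). Winner: Beloved.
Borda — scores: Circe 42, Beloved 53, 1Q84 28, Pachinko 43, Middlemarch 64. Winner: Middlemarch.
The two methods disagree.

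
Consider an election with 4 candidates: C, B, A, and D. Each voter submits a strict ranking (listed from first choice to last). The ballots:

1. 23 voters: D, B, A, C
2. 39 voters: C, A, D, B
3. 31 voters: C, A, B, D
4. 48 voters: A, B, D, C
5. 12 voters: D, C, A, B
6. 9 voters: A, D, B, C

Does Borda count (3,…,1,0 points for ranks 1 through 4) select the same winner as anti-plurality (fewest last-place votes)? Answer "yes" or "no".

yes

Borda — scores: C 234, B 182, A 346, D 210. Winner: A.
Anti-plurality — last-place votes: C 80, B 51, A 0, D 31. Winner: A.
The two methods agree.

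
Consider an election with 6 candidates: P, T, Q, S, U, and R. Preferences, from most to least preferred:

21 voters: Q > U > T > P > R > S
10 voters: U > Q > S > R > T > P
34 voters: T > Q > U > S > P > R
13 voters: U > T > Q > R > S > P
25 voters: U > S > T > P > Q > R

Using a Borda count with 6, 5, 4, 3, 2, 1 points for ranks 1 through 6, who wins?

U

P: 21·3 + 10·1 + 34·2 + 13·1 + 25·3 = 229
T: 21·4 + 10·2 + 34·6 + 13·5 + 25·4 = 473
Q: 21·6 + 10·5 + 34·5 + 13·4 + 25·2 = 448
S: 21·1 + 10·4 + 34·3 + 13·2 + 25·5 = 314
U: 21·5 + 10·6 + 34·4 + 13·6 + 25·6 = 529
R: 21·2 + 10·3 + 34·1 + 13·3 + 25·1 = 170
U has the highest Borda score (529).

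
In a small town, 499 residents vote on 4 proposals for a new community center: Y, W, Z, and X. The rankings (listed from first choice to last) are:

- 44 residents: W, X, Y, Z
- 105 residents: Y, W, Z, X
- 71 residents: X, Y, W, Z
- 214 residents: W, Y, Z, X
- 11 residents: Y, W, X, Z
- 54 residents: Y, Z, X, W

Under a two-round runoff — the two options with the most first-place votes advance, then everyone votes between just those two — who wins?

W

Round 1 first-place votes: Y 170, W 258, Z 0, X 71.
W and Y advance.
Runoff: W is preferred to Y by 258 voters; Y by 241.
W wins the runoff.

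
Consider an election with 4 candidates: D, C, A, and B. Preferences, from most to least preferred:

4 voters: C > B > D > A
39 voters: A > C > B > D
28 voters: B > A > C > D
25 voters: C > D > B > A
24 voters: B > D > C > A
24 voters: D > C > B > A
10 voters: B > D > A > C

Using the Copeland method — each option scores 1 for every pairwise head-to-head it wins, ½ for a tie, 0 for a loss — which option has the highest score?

C

D: beats A; loses to C and B → score 1.
C: beats D and B; ties A → score 2.5.
A: ties C; loses to D and B → score 0.5.
B: beats D and A; loses to C → score 2.
C has the best pairwise record.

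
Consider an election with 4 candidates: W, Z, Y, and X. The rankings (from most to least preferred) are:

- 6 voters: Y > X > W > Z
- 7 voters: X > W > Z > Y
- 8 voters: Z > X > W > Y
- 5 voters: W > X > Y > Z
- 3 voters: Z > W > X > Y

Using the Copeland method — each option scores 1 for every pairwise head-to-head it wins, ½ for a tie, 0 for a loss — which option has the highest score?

X

W: beats Z and Y; loses to X → score 2.
Z: beats Y; loses to W and X → score 1.
Y: loses to W, Z, and X → score 0.
X: beats W, Z, and Y → score 3.
X has the best pairwise record.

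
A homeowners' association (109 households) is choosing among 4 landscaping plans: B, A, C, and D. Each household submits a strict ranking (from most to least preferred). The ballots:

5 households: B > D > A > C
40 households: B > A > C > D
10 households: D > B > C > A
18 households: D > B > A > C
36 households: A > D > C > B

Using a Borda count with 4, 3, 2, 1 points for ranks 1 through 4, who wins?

B: 5·4 + 40·4 + 10·3 + 18·3 + 36·1 = 300
A: 5·2 + 40·3 + 10·1 + 18·2 + 36·4 = 320
C: 5·1 + 40·2 + 10·2 + 18·1 + 36·2 = 195
D: 5·3 + 40·1 + 10·4 + 18·4 + 36·3 = 275
A has the highest Borda score (320).

A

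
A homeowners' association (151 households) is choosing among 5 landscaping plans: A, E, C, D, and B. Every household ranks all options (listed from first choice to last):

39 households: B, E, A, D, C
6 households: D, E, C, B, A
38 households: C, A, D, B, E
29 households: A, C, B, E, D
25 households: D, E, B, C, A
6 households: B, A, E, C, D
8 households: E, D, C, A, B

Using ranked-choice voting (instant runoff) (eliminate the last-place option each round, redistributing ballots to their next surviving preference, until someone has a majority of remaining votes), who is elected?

C

Round 1: A 29, E 8, C 38, D 31, B 45. Eliminate E.
Round 2: A 29, C 38, D 39, B 45. Eliminate A.
Round 3: C 67, D 39, B 45. Eliminate D.
Round 4: C 81, B 70. C has a majority.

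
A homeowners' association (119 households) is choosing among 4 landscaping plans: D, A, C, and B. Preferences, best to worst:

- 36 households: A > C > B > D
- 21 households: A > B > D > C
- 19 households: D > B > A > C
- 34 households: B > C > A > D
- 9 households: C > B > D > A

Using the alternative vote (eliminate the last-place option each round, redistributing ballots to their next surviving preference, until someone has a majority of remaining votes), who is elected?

B

Round 1: D 19, A 57, C 9, B 34. Eliminate C.
Round 2: D 19, A 57, B 43. Eliminate D.
Round 3: A 57, B 62. B has a majority.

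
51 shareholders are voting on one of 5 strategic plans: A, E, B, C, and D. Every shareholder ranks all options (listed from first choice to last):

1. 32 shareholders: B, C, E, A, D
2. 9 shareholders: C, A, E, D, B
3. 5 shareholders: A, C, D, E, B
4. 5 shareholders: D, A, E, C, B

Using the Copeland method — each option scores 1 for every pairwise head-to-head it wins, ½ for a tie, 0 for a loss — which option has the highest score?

B

A: beats D; loses to E, B, and C → score 1.
E: beats A and D; loses to B and C → score 2.
B: beats A, E, C, and D → score 4.
C: beats A, E, and D; loses to B → score 3.
D: loses to A, E, B, and C → score 0.
B has the best pairwise record.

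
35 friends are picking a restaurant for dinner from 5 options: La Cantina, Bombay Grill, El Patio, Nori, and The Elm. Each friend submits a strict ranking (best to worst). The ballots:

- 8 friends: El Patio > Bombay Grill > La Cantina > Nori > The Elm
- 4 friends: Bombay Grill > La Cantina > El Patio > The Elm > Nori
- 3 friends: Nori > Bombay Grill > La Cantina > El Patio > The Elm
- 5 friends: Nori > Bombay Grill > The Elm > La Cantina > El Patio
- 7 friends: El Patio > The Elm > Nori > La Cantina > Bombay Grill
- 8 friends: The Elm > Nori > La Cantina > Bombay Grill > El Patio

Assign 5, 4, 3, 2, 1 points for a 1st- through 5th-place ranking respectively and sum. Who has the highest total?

La Cantina: 8·3 + 4·4 + 3·3 + 5·2 + 7·2 + 8·3 = 97
Bombay Grill: 8·4 + 4·5 + 3·4 + 5·4 + 7·1 + 8·2 = 107
El Patio: 8·5 + 4·3 + 3·2 + 5·1 + 7·5 + 8·1 = 106
Nori: 8·2 + 4·1 + 3·5 + 5·5 + 7·3 + 8·4 = 113
The Elm: 8·1 + 4·2 + 3·1 + 5·3 + 7·4 + 8·5 = 102
Nori has the highest Borda score (113).

Nori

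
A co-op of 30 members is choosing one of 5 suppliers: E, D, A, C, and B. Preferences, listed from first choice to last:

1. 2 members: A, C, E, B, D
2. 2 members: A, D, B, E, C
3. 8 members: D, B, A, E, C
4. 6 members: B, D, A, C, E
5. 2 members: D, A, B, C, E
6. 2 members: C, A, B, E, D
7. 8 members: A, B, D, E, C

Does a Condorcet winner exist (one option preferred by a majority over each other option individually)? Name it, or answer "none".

none

Checking pairwise contests:
D beats E 26–4.
B beats D 18–12.
D beats A 16–14.
E beats C 18–12.
A beats B 16–14.
Every option loses at least one head-to-head, so there is no Condorcet winner.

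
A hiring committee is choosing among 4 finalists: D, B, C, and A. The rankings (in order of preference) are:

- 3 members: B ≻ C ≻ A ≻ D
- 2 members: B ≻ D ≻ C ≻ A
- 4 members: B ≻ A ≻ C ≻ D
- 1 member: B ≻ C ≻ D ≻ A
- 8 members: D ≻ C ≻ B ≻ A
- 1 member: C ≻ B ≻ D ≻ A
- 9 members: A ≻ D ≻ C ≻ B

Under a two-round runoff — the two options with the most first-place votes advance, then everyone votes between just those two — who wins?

Round 1 first-place votes: D 8, B 10, C 1, A 9.
B and A advance.
Runoff: B is preferred to A by 19 voters; A by 9.
B wins the runoff.

B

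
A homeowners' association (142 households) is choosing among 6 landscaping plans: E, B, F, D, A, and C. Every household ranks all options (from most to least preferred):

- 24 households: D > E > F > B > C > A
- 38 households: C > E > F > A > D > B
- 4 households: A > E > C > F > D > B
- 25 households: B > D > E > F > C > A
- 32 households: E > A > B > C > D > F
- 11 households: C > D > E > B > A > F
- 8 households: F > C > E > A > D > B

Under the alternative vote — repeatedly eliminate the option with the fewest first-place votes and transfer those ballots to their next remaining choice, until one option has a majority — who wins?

E

Round 1: E 32, B 25, F 8, D 24, A 4, C 49. Eliminate A.
Round 2: E 36, B 25, F 8, D 24, C 49. Eliminate F.
Round 3: E 36, B 25, D 24, C 57. Eliminate D.
Round 4: E 60, B 25, C 57. Eliminate B.
Round 5: E 85, C 57. E has a majority.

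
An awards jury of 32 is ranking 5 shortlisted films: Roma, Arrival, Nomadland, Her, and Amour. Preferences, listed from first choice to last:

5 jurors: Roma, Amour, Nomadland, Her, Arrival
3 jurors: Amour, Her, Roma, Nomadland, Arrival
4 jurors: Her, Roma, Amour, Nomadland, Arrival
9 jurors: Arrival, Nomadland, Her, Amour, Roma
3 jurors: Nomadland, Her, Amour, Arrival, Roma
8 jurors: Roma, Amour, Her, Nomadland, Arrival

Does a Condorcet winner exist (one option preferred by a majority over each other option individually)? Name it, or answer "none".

none

Checking pairwise contests:
Her beats Roma 19–13.
Roma beats Arrival 20–12.
Roma beats Nomadland 20–12.
Nomadland beats Her 17–15.
Roma beats Amour 17–15.
Every option loses at least one head-to-head, so there is no Condorcet winner.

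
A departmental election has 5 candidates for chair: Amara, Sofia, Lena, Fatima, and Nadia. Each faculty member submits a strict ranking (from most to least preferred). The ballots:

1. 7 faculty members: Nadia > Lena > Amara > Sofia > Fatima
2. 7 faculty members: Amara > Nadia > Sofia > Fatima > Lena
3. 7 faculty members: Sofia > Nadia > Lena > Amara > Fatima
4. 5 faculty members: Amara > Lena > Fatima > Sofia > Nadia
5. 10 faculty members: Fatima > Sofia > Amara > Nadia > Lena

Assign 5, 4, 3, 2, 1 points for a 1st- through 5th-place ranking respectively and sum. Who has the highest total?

Amara

Amara: 7·3 + 7·5 + 7·2 + 5·5 + 10·3 = 125
Sofia: 7·2 + 7·3 + 7·5 + 5·2 + 10·4 = 120
Lena: 7·4 + 7·1 + 7·3 + 5·4 + 10·1 = 86
Fatima: 7·1 + 7·2 + 7·1 + 5·3 + 10·5 = 93
Nadia: 7·5 + 7·4 + 7·4 + 5·1 + 10·2 = 116
Amara has the highest Borda score (125).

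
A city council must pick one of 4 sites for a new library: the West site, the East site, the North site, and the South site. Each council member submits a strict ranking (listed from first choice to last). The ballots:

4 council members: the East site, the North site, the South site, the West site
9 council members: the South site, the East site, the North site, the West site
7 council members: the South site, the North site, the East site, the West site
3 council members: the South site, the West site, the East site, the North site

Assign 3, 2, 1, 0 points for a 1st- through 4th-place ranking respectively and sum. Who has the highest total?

the South site

the West site: 4·0 + 9·0 + 7·0 + 3·2 = 6
the East site: 4·3 + 9·2 + 7·1 + 3·1 = 40
the North site: 4·2 + 9·1 + 7·2 + 3·0 = 31
the South site: 4·1 + 9·3 + 7·3 + 3·3 = 61
the South site has the highest Borda score (61).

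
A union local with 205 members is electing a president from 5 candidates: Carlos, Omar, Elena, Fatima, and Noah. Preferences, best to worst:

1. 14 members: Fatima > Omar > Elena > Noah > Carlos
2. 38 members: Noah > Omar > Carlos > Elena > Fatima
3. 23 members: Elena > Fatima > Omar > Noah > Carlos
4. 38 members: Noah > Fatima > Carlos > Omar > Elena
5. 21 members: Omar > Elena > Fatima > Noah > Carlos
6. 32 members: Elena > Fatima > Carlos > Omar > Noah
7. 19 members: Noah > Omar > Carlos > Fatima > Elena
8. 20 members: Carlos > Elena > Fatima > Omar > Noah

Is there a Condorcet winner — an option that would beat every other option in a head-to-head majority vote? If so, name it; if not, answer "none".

Checking pairwise contests:
Omar beats Carlos 115–90.
Fatima beats Omar 127–78.
Carlos beats Elena 115–90.
Elena beats Fatima 134–71.
Omar beats Noah 110–95.
Every option loses at least one head-to-head, so there is no Condorcet winner.

none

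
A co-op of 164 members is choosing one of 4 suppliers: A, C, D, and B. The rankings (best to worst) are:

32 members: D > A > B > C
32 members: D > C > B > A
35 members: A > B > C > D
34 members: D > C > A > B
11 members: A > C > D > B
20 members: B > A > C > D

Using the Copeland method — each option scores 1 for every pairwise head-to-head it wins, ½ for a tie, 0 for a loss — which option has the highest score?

D

A: beats C and B; loses to D → score 2.
C: loses to A, D, and B → score 0.
D: beats A, C, and B → score 3.
B: beats C; loses to A and D → score 1.
D has the best pairwise record.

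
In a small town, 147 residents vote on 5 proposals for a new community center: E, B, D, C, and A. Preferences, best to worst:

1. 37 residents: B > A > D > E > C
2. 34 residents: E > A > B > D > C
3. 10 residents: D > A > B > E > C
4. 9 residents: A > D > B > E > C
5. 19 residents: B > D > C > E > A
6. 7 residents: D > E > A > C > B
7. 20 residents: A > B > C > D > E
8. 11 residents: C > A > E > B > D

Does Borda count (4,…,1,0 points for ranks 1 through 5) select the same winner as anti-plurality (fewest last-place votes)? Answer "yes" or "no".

Borda — scores: E 254, B 401, D 280, C 129, A 406. Winner: A.
Anti-plurality — last-place votes: E 20, B 7, D 11, C 90, A 19. Winner: B.
The two methods disagree.

no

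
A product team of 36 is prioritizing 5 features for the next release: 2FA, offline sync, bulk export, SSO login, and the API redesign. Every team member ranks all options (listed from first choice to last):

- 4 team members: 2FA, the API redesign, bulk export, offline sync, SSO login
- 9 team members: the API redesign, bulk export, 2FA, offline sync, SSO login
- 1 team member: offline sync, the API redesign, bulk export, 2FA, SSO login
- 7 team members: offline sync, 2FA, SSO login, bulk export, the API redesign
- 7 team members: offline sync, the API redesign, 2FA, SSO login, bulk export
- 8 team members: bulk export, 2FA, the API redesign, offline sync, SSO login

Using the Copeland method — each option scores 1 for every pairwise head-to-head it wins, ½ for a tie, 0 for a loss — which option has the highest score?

2FA

2FA: beats offline sync, SSO login, and the API redesign; ties bulk export → score 3.5.
offline sync: beats SSO login; loses to 2FA, bulk export, and the API redesign → score 1.
bulk export: beats offline sync and SSO login; ties 2FA; loses to the API redesign → score 2.5.
SSO login: loses to 2FA, offline sync, bulk export, and the API redesign → score 0.
the API redesign: beats offline sync, bulk export, and SSO login; loses to 2FA → score 3.
2FA has the best pairwise record.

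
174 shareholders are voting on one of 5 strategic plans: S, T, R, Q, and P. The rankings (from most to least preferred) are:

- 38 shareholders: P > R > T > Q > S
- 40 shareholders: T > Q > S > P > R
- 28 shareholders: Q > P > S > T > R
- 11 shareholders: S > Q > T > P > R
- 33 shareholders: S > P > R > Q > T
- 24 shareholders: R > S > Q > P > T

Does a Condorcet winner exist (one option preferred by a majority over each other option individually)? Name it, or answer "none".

Checking pairwise contests:
Q beats S 106–68.
S beats T 96–78.
S beats R 112–62.
R beats Q 95–79.
S beats P 108–66.
Every option loses at least one head-to-head, so there is no Condorcet winner.

none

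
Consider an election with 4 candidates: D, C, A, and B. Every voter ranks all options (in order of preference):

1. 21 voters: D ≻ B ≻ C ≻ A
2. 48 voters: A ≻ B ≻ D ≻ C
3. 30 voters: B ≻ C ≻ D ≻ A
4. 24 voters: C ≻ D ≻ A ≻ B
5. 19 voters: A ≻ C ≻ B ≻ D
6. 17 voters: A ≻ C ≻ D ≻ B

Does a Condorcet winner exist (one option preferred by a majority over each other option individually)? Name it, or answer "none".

A

A vs D: 84–75 for A.
A vs C: 84–75 for A.
A vs B: 108–51 for A.
A beats every other option head-to-head.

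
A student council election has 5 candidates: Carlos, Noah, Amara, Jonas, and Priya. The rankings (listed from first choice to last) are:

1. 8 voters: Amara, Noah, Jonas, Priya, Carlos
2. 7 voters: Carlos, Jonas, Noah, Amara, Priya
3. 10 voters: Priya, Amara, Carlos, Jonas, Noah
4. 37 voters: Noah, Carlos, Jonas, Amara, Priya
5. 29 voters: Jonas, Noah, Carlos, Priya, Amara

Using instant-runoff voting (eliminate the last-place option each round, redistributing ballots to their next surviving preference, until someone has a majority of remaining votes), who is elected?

Round 1: Carlos 7, Noah 37, Amara 8, Jonas 29, Priya 10. Eliminate Carlos.
Round 2: Noah 37, Amara 8, Jonas 36, Priya 10. Eliminate Amara.
Round 3: Noah 45, Jonas 36, Priya 10. Eliminate Priya.
Round 4: Noah 45, Jonas 46. Jonas has a majority.

Jonas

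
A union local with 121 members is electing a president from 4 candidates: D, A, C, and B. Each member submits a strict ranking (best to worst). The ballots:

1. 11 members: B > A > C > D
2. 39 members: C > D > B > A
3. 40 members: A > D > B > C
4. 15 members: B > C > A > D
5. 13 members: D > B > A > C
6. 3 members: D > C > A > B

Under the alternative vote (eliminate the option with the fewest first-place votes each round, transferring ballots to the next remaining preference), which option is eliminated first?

D

Round 1: D 16, A 40, C 39, B 26. Eliminate D.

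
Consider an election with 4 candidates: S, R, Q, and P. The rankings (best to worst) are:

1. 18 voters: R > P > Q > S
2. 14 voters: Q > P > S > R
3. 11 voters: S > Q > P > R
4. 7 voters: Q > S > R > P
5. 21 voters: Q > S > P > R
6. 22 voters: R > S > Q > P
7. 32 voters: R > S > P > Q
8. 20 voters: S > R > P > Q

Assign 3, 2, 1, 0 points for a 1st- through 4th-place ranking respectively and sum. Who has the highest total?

S: 18·0 + 14·1 + 11·3 + 7·2 + 21·2 + 22·2 + 32·2 + 20·3 = 271
R: 18·3 + 14·0 + 11·0 + 7·1 + 21·0 + 22·3 + 32·3 + 20·2 = 263
Q: 18·1 + 14·3 + 11·2 + 7·3 + 21·3 + 22·1 + 32·0 + 20·0 = 188
P: 18·2 + 14·2 + 11·1 + 7·0 + 21·1 + 22·0 + 32·1 + 20·1 = 148
S has the highest Borda score (271).

S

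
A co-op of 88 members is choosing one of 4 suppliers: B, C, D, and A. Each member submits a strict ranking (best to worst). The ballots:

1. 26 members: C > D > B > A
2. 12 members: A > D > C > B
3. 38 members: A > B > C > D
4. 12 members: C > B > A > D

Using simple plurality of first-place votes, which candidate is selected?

First-place votes: B 0, C 38, D 0, A 50.
A has the most first-place votes.

A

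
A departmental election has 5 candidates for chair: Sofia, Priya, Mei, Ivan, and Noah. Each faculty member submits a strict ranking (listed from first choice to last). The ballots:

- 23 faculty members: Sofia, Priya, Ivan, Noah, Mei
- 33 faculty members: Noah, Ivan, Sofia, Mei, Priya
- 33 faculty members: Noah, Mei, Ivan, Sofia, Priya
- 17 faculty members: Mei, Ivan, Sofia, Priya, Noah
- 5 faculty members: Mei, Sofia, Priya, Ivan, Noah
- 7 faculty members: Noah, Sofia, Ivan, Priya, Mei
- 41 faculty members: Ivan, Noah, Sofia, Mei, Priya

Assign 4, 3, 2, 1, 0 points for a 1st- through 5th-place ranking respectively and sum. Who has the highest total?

Sofia: 23·4 + 33·2 + 33·1 + 17·2 + 5·3 + 7·3 + 41·2 = 343
Priya: 23·3 + 33·0 + 33·0 + 17·1 + 5·2 + 7·1 + 41·0 = 103
Mei: 23·0 + 33·1 + 33·3 + 17·4 + 5·4 + 7·0 + 41·1 = 261
Ivan: 23·2 + 33·3 + 33·2 + 17·3 + 5·1 + 7·2 + 41·4 = 445
Noah: 23·1 + 33·4 + 33·4 + 17·0 + 5·0 + 7·4 + 41·3 = 438
Ivan has the highest Borda score (445).

Ivan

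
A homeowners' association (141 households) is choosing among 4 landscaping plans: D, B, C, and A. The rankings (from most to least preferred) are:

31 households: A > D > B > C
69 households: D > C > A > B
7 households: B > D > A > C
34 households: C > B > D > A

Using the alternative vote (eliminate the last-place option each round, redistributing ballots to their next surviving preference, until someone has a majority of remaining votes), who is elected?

D

Round 1: D 69, B 7, C 34, A 31. Eliminate B.
Round 2: D 76, C 34, A 31. D has a majority.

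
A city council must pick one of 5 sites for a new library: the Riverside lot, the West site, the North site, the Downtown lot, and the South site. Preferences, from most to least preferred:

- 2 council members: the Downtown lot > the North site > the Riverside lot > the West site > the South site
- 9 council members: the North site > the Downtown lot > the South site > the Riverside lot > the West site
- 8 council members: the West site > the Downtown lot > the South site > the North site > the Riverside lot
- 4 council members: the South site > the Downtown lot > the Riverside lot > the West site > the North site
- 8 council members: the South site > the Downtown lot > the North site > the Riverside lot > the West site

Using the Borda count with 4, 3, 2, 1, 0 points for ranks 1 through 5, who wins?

the Downtown lot

the Riverside lot: 2·2 + 9·1 + 8·0 + 4·2 + 8·1 = 29
the West site: 2·1 + 9·0 + 8·4 + 4·1 + 8·0 = 38
the North site: 2·3 + 9·4 + 8·1 + 4·0 + 8·2 = 66
the Downtown lot: 2·4 + 9·3 + 8·3 + 4·3 + 8·3 = 95
the South site: 2·0 + 9·2 + 8·2 + 4·4 + 8·4 = 82
the Downtown lot has the highest Borda score (95).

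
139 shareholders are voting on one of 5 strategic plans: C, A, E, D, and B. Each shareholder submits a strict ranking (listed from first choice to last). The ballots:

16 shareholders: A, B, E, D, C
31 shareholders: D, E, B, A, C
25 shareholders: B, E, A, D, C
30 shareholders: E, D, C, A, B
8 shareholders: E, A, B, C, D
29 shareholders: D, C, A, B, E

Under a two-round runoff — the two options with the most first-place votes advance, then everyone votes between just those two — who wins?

Round 1 first-place votes: C 0, A 16, E 38, D 60, B 25.
D and E advance.
Runoff: D is preferred to E by 60 voters; E by 79.
E wins the runoff.

E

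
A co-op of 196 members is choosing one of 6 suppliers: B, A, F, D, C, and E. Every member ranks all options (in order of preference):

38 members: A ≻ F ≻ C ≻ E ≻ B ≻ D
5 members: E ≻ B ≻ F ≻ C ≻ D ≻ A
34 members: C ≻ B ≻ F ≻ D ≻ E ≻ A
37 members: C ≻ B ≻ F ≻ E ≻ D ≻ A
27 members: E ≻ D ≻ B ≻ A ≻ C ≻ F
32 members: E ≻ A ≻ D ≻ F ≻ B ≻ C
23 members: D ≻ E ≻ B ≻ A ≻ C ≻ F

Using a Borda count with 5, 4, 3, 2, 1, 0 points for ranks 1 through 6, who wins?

E

B: 38·1 + 5·4 + 34·4 + 37·4 + 27·3 + 32·1 + 23·3 = 524
A: 38·5 + 5·0 + 34·0 + 37·0 + 27·2 + 32·4 + 23·2 = 418
F: 38·4 + 5·3 + 34·3 + 37·3 + 27·0 + 32·2 + 23·0 = 444
D: 38·0 + 5·1 + 34·2 + 37·1 + 27·4 + 32·3 + 23·5 = 429
C: 38·3 + 5·2 + 34·5 + 37·5 + 27·1 + 32·0 + 23·1 = 529
E: 38·2 + 5·5 + 34·1 + 37·2 + 27·5 + 32·5 + 23·4 = 596
E has the highest Borda score (596).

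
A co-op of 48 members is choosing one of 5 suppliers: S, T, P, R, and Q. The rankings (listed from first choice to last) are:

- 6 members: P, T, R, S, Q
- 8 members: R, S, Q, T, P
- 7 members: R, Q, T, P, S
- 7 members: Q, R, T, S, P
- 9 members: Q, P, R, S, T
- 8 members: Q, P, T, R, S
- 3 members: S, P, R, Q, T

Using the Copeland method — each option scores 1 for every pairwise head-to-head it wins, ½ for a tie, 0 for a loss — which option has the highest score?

Q

S: loses to T, P, R, and Q → score 0.
T: beats S; loses to P, R, and Q → score 1.
P: beats S, T, and R; loses to Q → score 3.
R: beats S and T; ties Q; loses to P → score 2.5.
Q: beats S, T, and P; ties R → score 3.5.
Q has the best pairwise record.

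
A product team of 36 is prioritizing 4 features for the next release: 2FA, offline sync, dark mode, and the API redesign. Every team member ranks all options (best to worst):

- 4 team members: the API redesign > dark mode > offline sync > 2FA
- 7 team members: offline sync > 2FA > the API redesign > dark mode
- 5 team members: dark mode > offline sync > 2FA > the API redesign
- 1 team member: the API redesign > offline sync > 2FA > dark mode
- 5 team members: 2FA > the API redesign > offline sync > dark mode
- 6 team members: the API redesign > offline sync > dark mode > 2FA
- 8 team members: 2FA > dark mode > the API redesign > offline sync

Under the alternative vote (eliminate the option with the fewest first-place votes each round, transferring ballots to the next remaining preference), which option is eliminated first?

dark mode

Round 1: 2FA 13, offline sync 7, dark mode 5, the API redesign 11. Eliminate dark mode.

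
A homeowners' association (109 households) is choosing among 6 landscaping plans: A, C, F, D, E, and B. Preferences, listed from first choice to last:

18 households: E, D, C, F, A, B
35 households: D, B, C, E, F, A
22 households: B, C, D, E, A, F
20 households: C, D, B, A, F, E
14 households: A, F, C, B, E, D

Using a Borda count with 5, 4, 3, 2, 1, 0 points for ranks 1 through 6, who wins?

D

A: 18·1 + 35·0 + 22·1 + 20·2 + 14·5 = 150
C: 18·3 + 35·3 + 22·4 + 20·5 + 14·3 = 389
F: 18·2 + 35·1 + 22·0 + 20·1 + 14·4 = 147
D: 18·4 + 35·5 + 22·3 + 20·4 + 14·0 = 393
E: 18·5 + 35·2 + 22·2 + 20·0 + 14·1 = 218
B: 18·0 + 35·4 + 22·5 + 20·3 + 14·2 = 338
D has the highest Borda score (393).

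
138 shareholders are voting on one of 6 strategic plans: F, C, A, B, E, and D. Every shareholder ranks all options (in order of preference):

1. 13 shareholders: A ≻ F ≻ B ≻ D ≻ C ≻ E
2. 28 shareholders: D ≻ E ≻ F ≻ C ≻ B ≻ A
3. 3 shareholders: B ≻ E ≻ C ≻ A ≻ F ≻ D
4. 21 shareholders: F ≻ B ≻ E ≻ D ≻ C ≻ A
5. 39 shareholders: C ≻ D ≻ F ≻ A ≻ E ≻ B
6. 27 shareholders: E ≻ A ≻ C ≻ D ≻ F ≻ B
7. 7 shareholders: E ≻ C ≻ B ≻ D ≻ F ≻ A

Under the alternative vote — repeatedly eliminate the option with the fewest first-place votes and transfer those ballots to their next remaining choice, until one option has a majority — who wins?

E

Round 1: F 21, C 39, A 13, B 3, E 34, D 28. Eliminate B.
Round 2: F 21, C 39, A 13, E 37, D 28. Eliminate A.
Round 3: F 34, C 39, E 37, D 28. Eliminate D.
Round 4: F 34, C 39, E 65. Eliminate F.
Round 5: C 52, E 86. E has a majority.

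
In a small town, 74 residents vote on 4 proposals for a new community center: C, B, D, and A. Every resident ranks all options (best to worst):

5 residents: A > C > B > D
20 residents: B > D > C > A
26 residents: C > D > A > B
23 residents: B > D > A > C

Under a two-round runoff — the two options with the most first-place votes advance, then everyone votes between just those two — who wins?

B

Round 1 first-place votes: C 26, B 43, D 0, A 5.
B and C advance.
Runoff: B is preferred to C by 43 voters; C by 31.
B wins the runoff.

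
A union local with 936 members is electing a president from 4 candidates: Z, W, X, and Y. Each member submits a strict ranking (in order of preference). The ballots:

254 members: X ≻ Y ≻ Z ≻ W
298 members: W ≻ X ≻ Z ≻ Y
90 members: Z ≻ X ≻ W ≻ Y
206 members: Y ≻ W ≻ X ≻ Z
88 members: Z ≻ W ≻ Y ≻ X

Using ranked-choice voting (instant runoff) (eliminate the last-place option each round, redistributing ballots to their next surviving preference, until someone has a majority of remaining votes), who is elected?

W

Round 1: Z 178, W 298, X 254, Y 206. Eliminate Z.
Round 2: W 386, X 344, Y 206. Eliminate Y.
Round 3: W 592, X 344. W has a majority.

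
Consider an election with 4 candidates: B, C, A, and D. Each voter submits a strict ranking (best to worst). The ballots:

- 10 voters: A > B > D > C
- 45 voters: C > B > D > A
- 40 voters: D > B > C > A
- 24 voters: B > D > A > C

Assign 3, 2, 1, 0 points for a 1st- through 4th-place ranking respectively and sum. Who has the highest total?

B

B: 10·2 + 45·2 + 40·2 + 24·3 = 262
C: 10·0 + 45·3 + 40·1 + 24·0 = 175
A: 10·3 + 45·0 + 40·0 + 24·1 = 54
D: 10·1 + 45·1 + 40·3 + 24·2 = 223
B has the highest Borda score (262).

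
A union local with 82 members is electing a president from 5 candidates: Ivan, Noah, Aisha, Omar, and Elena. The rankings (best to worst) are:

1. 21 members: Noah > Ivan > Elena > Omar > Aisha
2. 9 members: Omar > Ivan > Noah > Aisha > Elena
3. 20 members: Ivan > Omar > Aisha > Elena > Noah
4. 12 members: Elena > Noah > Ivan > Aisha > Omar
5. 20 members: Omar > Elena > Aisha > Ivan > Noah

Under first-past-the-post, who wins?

Omar

First-place votes: Ivan 20, Noah 21, Aisha 0, Omar 29, Elena 12.
Omar has the most first-place votes.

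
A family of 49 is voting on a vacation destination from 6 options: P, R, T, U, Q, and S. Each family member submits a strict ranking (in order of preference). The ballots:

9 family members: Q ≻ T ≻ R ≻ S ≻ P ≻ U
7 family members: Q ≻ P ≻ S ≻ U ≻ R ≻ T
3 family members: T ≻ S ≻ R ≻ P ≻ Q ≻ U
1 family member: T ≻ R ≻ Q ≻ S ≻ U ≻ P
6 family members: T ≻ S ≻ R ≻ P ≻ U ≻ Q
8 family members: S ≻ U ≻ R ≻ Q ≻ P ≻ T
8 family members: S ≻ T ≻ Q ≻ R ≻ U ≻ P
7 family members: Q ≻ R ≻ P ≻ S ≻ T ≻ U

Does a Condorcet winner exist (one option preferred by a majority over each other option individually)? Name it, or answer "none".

S vs P: 35–14 for S.
S vs R: 32–17 for S.
S vs T: 30–19 for S.
S vs U: 49–0 for S.
S vs Q: 25–24 for S.
S beats every other option head-to-head.

S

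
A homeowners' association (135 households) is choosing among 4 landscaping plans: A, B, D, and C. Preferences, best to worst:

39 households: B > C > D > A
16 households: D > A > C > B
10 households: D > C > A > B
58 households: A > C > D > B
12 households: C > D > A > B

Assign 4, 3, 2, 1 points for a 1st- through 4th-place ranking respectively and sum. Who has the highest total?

A: 39·1 + 16·3 + 10·2 + 58·4 + 12·2 = 363
B: 39·4 + 16·1 + 10·1 + 58·1 + 12·1 = 252
D: 39·2 + 16·4 + 10·4 + 58·2 + 12·3 = 334
C: 39·3 + 16·2 + 10·3 + 58·3 + 12·4 = 401
C has the highest Borda score (401).

C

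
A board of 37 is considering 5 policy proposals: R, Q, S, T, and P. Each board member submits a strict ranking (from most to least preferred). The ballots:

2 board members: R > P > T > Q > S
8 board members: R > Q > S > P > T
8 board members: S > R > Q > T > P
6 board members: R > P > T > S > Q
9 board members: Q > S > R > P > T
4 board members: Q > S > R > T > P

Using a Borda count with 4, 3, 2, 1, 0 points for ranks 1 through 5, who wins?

R: 2·4 + 8·4 + 8·3 + 6·4 + 9·2 + 4·2 = 114
Q: 2·1 + 8·3 + 8·2 + 6·0 + 9·4 + 4·4 = 94
S: 2·0 + 8·2 + 8·4 + 6·1 + 9·3 + 4·3 = 93
T: 2·2 + 8·0 + 8·1 + 6·2 + 9·0 + 4·1 = 28
P: 2·3 + 8·1 + 8·0 + 6·3 + 9·1 + 4·0 = 41
R has the highest Borda score (114).

R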